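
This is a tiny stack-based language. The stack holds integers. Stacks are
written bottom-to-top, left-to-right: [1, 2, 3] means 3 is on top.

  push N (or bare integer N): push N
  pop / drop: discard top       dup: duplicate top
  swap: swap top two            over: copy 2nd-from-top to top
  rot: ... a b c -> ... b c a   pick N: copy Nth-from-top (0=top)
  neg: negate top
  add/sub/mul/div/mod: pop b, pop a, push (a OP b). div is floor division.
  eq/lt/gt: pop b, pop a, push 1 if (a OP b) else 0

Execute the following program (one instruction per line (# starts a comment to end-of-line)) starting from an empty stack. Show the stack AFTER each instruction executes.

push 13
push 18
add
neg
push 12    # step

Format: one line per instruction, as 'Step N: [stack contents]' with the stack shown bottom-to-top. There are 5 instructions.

Step 1: [13]
Step 2: [13, 18]
Step 3: [31]
Step 4: [-31]
Step 5: [-31, 12]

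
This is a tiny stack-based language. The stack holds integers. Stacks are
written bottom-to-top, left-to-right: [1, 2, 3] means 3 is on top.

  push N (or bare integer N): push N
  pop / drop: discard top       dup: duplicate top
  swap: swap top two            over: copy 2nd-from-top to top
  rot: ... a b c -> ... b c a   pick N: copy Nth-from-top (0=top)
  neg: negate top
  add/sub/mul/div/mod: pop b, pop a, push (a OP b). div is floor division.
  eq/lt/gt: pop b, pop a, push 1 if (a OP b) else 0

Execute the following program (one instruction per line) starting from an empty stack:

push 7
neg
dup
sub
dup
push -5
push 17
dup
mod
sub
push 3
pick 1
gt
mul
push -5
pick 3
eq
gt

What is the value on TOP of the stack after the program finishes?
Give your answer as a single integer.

Answer: 0

Derivation:
After 'push 7': [7]
After 'neg': [-7]
After 'dup': [-7, -7]
After 'sub': [0]
After 'dup': [0, 0]
After 'push -5': [0, 0, -5]
After 'push 17': [0, 0, -5, 17]
After 'dup': [0, 0, -5, 17, 17]
After 'mod': [0, 0, -5, 0]
After 'sub': [0, 0, -5]
After 'push 3': [0, 0, -5, 3]
After 'pick 1': [0, 0, -5, 3, -5]
After 'gt': [0, 0, -5, 1]
After 'mul': [0, 0, -5]
After 'push -5': [0, 0, -5, -5]
After 'pick 3': [0, 0, -5, -5, 0]
After 'eq': [0, 0, -5, 0]
After 'gt': [0, 0, 0]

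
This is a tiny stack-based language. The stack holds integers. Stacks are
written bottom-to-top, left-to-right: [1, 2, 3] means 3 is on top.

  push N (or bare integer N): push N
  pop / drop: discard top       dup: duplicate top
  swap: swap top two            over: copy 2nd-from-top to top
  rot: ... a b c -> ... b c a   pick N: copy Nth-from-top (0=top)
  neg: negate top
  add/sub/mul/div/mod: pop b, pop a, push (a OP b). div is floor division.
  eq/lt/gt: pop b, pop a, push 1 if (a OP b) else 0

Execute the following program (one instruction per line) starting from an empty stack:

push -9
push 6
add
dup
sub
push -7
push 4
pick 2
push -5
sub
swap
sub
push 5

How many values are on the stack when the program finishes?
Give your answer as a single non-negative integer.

After 'push -9': stack = [-9] (depth 1)
After 'push 6': stack = [-9, 6] (depth 2)
After 'add': stack = [-3] (depth 1)
After 'dup': stack = [-3, -3] (depth 2)
After 'sub': stack = [0] (depth 1)
After 'push -7': stack = [0, -7] (depth 2)
After 'push 4': stack = [0, -7, 4] (depth 3)
After 'pick 2': stack = [0, -7, 4, 0] (depth 4)
After 'push -5': stack = [0, -7, 4, 0, -5] (depth 5)
After 'sub': stack = [0, -7, 4, 5] (depth 4)
After 'swap': stack = [0, -7, 5, 4] (depth 4)
After 'sub': stack = [0, -7, 1] (depth 3)
After 'push 5': stack = [0, -7, 1, 5] (depth 4)

Answer: 4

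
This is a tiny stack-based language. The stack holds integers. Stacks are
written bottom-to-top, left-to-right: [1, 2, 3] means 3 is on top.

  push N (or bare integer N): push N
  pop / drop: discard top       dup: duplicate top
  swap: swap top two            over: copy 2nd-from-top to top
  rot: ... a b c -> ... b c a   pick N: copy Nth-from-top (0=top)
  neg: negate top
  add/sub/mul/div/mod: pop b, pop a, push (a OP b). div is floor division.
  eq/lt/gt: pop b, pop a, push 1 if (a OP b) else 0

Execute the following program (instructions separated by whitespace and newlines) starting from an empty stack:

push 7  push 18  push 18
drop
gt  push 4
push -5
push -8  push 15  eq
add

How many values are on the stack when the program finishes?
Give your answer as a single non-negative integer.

After 'push 7': stack = [7] (depth 1)
After 'push 18': stack = [7, 18] (depth 2)
After 'push 18': stack = [7, 18, 18] (depth 3)
After 'drop': stack = [7, 18] (depth 2)
After 'gt': stack = [0] (depth 1)
After 'push 4': stack = [0, 4] (depth 2)
After 'push -5': stack = [0, 4, -5] (depth 3)
After 'push -8': stack = [0, 4, -5, -8] (depth 4)
After 'push 15': stack = [0, 4, -5, -8, 15] (depth 5)
After 'eq': stack = [0, 4, -5, 0] (depth 4)
After 'add': stack = [0, 4, -5] (depth 3)

Answer: 3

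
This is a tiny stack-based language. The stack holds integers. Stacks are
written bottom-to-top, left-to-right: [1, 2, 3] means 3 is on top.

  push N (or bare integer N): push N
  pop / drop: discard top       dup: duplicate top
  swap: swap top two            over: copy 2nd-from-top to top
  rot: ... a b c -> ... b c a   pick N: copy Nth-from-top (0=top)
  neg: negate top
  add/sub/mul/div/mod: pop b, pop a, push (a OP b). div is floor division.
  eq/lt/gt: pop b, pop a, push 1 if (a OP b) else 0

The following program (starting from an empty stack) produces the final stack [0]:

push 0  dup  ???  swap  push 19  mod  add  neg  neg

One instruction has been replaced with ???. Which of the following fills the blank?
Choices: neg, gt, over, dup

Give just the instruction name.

Stack before ???: [0, 0]
Stack after ???:  [0, 0]
Checking each choice:
  neg: MATCH
  gt: stack underflow (need 2, have 1)
  over: produces [0, 0]
  dup: produces [0, 0]


Answer: neg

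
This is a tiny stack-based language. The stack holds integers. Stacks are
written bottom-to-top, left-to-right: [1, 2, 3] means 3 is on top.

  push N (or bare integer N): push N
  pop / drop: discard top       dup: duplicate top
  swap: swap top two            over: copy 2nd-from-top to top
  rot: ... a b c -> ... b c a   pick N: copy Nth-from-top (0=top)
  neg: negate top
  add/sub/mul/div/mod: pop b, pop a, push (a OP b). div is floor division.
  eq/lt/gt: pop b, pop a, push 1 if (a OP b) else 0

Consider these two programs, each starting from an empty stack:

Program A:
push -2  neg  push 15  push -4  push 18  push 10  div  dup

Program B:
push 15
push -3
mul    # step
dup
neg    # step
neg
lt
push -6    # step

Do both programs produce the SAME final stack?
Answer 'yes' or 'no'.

Answer: no

Derivation:
Program A trace:
  After 'push -2': [-2]
  After 'neg': [2]
  After 'push 15': [2, 15]
  After 'push -4': [2, 15, -4]
  After 'push 18': [2, 15, -4, 18]
  After 'push 10': [2, 15, -4, 18, 10]
  After 'div': [2, 15, -4, 1]
  After 'dup': [2, 15, -4, 1, 1]
Program A final stack: [2, 15, -4, 1, 1]

Program B trace:
  After 'push 15': [15]
  After 'push -3': [15, -3]
  After 'mul': [-45]
  After 'dup': [-45, -45]
  After 'neg': [-45, 45]
  After 'neg': [-45, -45]
  After 'lt': [0]
  After 'push -6': [0, -6]
Program B final stack: [0, -6]
Same: no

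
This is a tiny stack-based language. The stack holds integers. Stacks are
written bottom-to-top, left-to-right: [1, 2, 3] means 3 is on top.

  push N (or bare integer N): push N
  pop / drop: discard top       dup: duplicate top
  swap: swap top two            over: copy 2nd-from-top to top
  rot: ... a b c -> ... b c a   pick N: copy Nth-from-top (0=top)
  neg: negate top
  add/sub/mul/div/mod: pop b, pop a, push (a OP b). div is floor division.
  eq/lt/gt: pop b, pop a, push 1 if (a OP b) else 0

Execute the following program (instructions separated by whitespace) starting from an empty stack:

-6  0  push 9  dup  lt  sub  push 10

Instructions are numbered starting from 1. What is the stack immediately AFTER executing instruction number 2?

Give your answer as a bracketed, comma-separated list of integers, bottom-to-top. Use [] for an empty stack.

Answer: [-6, 0]

Derivation:
Step 1 ('-6'): [-6]
Step 2 ('0'): [-6, 0]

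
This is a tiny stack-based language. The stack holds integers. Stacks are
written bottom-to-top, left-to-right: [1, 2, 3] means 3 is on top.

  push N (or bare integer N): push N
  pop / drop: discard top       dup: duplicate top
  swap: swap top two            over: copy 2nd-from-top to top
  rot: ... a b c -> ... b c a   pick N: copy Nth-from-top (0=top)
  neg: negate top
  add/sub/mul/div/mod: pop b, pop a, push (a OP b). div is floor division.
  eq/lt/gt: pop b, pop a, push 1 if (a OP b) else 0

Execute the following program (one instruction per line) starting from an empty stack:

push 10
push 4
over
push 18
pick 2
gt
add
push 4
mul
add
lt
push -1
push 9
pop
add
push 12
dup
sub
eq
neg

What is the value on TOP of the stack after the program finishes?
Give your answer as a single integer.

After 'push 10': [10]
After 'push 4': [10, 4]
After 'over': [10, 4, 10]
After 'push 18': [10, 4, 10, 18]
After 'pick 2': [10, 4, 10, 18, 4]
After 'gt': [10, 4, 10, 1]
After 'add': [10, 4, 11]
After 'push 4': [10, 4, 11, 4]
After 'mul': [10, 4, 44]
After 'add': [10, 48]
After 'lt': [1]
After 'push -1': [1, -1]
After 'push 9': [1, -1, 9]
After 'pop': [1, -1]
After 'add': [0]
After 'push 12': [0, 12]
After 'dup': [0, 12, 12]
After 'sub': [0, 0]
After 'eq': [1]
After 'neg': [-1]

Answer: -1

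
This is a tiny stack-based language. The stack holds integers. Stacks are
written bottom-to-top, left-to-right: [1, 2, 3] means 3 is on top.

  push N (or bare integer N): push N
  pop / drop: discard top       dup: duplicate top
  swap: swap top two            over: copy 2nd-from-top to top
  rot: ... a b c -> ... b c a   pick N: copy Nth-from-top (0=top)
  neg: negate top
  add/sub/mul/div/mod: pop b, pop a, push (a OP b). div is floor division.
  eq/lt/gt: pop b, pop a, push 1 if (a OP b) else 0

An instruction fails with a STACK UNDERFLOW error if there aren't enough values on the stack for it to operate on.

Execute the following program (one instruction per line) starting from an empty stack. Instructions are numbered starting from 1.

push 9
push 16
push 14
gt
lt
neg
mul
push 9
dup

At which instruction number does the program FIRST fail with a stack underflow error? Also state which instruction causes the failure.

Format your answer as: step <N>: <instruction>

Step 1 ('push 9'): stack = [9], depth = 1
Step 2 ('push 16'): stack = [9, 16], depth = 2
Step 3 ('push 14'): stack = [9, 16, 14], depth = 3
Step 4 ('gt'): stack = [9, 1], depth = 2
Step 5 ('lt'): stack = [0], depth = 1
Step 6 ('neg'): stack = [0], depth = 1
Step 7 ('mul'): needs 2 value(s) but depth is 1 — STACK UNDERFLOW

Answer: step 7: mul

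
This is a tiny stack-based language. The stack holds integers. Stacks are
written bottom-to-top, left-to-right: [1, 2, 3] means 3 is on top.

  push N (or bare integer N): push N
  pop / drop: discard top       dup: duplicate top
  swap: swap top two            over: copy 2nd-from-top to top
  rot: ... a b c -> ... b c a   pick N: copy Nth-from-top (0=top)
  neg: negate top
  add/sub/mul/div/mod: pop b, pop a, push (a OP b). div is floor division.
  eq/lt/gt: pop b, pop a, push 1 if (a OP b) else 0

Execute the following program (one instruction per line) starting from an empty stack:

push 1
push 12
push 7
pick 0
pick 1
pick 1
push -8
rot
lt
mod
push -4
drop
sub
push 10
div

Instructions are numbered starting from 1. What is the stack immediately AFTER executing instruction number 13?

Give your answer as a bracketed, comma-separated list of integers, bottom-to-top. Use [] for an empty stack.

Answer: [1, 12, 7, 7]

Derivation:
Step 1 ('push 1'): [1]
Step 2 ('push 12'): [1, 12]
Step 3 ('push 7'): [1, 12, 7]
Step 4 ('pick 0'): [1, 12, 7, 7]
Step 5 ('pick 1'): [1, 12, 7, 7, 7]
Step 6 ('pick 1'): [1, 12, 7, 7, 7, 7]
Step 7 ('push -8'): [1, 12, 7, 7, 7, 7, -8]
Step 8 ('rot'): [1, 12, 7, 7, 7, -8, 7]
Step 9 ('lt'): [1, 12, 7, 7, 7, 1]
Step 10 ('mod'): [1, 12, 7, 7, 0]
Step 11 ('push -4'): [1, 12, 7, 7, 0, -4]
Step 12 ('drop'): [1, 12, 7, 7, 0]
Step 13 ('sub'): [1, 12, 7, 7]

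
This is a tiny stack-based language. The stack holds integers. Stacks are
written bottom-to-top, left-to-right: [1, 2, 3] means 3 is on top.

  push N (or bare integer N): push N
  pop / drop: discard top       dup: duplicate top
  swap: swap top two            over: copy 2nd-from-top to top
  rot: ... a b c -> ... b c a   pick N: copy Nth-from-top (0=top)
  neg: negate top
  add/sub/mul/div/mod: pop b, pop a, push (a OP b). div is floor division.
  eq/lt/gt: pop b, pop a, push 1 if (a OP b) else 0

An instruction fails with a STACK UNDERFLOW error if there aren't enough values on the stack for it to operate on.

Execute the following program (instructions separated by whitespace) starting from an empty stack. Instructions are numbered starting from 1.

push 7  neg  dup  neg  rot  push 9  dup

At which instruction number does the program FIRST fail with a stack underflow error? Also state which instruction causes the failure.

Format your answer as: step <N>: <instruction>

Step 1 ('push 7'): stack = [7], depth = 1
Step 2 ('neg'): stack = [-7], depth = 1
Step 3 ('dup'): stack = [-7, -7], depth = 2
Step 4 ('neg'): stack = [-7, 7], depth = 2
Step 5 ('rot'): needs 3 value(s) but depth is 2 — STACK UNDERFLOW

Answer: step 5: rot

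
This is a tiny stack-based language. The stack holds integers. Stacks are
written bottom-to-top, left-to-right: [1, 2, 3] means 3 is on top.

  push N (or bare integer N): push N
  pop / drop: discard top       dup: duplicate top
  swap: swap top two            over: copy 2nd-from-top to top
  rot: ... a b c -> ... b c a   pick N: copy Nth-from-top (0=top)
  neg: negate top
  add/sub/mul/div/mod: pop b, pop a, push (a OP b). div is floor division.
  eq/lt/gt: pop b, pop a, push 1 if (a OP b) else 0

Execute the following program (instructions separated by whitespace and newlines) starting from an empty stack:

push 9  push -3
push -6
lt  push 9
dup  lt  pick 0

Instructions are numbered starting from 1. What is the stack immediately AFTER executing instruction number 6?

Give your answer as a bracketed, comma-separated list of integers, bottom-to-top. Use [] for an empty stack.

Answer: [9, 0, 9, 9]

Derivation:
Step 1 ('push 9'): [9]
Step 2 ('push -3'): [9, -3]
Step 3 ('push -6'): [9, -3, -6]
Step 4 ('lt'): [9, 0]
Step 5 ('push 9'): [9, 0, 9]
Step 6 ('dup'): [9, 0, 9, 9]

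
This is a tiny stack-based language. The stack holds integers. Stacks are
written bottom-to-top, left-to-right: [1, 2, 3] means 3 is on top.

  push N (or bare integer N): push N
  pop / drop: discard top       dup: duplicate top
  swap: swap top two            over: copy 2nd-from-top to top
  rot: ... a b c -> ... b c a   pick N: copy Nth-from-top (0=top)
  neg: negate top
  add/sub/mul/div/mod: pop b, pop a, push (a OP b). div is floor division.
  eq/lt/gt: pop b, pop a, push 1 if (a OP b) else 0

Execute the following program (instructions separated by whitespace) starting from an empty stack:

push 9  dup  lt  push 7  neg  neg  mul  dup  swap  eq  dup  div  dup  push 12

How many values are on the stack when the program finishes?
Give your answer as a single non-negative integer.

Answer: 3

Derivation:
After 'push 9': stack = [9] (depth 1)
After 'dup': stack = [9, 9] (depth 2)
After 'lt': stack = [0] (depth 1)
After 'push 7': stack = [0, 7] (depth 2)
After 'neg': stack = [0, -7] (depth 2)
After 'neg': stack = [0, 7] (depth 2)
After 'mul': stack = [0] (depth 1)
After 'dup': stack = [0, 0] (depth 2)
After 'swap': stack = [0, 0] (depth 2)
After 'eq': stack = [1] (depth 1)
After 'dup': stack = [1, 1] (depth 2)
After 'div': stack = [1] (depth 1)
After 'dup': stack = [1, 1] (depth 2)
After 'push 12': stack = [1, 1, 12] (depth 3)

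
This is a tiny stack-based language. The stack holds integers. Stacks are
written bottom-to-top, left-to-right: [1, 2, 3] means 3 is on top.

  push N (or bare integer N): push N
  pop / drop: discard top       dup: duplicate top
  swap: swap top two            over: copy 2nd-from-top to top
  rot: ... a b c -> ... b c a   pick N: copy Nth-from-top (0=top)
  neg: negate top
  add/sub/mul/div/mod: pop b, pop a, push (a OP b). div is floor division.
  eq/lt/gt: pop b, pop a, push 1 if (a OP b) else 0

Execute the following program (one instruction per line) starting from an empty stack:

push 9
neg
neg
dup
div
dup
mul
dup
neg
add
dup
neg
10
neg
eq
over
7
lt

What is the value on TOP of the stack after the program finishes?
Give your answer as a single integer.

After 'push 9': [9]
After 'neg': [-9]
After 'neg': [9]
After 'dup': [9, 9]
After 'div': [1]
After 'dup': [1, 1]
After 'mul': [1]
After 'dup': [1, 1]
After 'neg': [1, -1]
After 'add': [0]
After 'dup': [0, 0]
After 'neg': [0, 0]
After 'push 10': [0, 0, 10]
After 'neg': [0, 0, -10]
After 'eq': [0, 0]
After 'over': [0, 0, 0]
After 'push 7': [0, 0, 0, 7]
After 'lt': [0, 0, 1]

Answer: 1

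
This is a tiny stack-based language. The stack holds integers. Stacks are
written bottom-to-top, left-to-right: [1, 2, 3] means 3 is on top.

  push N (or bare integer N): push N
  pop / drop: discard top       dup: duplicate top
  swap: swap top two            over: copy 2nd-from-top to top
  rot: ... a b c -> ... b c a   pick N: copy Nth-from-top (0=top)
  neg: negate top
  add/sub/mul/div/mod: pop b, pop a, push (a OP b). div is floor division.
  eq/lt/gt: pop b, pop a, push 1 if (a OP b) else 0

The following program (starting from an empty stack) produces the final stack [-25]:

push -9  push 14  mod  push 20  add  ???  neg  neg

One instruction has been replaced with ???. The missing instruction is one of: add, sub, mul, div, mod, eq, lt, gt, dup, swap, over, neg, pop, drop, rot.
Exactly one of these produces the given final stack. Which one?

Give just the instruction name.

Answer: neg

Derivation:
Stack before ???: [25]
Stack after ???:  [-25]
The instruction that transforms [25] -> [-25] is: neg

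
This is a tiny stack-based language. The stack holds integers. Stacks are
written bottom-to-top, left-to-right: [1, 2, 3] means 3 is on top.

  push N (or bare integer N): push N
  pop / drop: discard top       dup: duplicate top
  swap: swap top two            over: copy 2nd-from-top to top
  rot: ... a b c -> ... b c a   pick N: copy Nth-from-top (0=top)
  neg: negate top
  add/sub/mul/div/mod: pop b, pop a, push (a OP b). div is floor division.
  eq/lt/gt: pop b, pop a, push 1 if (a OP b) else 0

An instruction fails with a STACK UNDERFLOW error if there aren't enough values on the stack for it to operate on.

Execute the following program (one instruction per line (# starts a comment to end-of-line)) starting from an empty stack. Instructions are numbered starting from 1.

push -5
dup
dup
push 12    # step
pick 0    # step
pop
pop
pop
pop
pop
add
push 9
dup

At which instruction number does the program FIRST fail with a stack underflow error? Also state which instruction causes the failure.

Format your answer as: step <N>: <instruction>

Answer: step 11: add

Derivation:
Step 1 ('push -5'): stack = [-5], depth = 1
Step 2 ('dup'): stack = [-5, -5], depth = 2
Step 3 ('dup'): stack = [-5, -5, -5], depth = 3
Step 4 ('push 12'): stack = [-5, -5, -5, 12], depth = 4
Step 5 ('pick 0'): stack = [-5, -5, -5, 12, 12], depth = 5
Step 6 ('pop'): stack = [-5, -5, -5, 12], depth = 4
Step 7 ('pop'): stack = [-5, -5, -5], depth = 3
Step 8 ('pop'): stack = [-5, -5], depth = 2
Step 9 ('pop'): stack = [-5], depth = 1
Step 10 ('pop'): stack = [], depth = 0
Step 11 ('add'): needs 2 value(s) but depth is 0 — STACK UNDERFLOW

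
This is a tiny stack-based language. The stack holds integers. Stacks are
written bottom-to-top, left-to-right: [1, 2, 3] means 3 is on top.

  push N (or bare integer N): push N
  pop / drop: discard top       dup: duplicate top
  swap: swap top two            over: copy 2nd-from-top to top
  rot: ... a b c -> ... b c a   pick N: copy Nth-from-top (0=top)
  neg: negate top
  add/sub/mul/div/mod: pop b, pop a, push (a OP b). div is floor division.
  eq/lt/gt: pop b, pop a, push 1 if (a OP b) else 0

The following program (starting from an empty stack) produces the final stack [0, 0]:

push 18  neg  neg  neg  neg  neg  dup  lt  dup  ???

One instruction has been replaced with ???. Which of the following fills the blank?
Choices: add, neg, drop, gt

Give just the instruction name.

Answer: neg

Derivation:
Stack before ???: [0, 0]
Stack after ???:  [0, 0]
Checking each choice:
  add: produces [0]
  neg: MATCH
  drop: produces [0]
  gt: produces [0]


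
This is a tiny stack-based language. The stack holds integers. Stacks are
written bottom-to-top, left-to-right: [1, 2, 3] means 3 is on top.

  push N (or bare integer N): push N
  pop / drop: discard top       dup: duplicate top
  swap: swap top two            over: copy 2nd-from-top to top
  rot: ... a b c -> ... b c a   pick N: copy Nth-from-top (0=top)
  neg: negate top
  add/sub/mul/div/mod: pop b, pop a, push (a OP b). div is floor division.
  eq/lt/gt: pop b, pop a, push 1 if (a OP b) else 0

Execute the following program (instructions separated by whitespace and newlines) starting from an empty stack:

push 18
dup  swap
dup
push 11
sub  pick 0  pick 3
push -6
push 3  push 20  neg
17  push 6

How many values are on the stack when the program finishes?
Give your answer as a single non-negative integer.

After 'push 18': stack = [18] (depth 1)
After 'dup': stack = [18, 18] (depth 2)
After 'swap': stack = [18, 18] (depth 2)
After 'dup': stack = [18, 18, 18] (depth 3)
After 'push 11': stack = [18, 18, 18, 11] (depth 4)
After 'sub': stack = [18, 18, 7] (depth 3)
After 'pick 0': stack = [18, 18, 7, 7] (depth 4)
After 'pick 3': stack = [18, 18, 7, 7, 18] (depth 5)
After 'push -6': stack = [18, 18, 7, 7, 18, -6] (depth 6)
After 'push 3': stack = [18, 18, 7, 7, 18, -6, 3] (depth 7)
After 'push 20': stack = [18, 18, 7, 7, 18, -6, 3, 20] (depth 8)
After 'neg': stack = [18, 18, 7, 7, 18, -6, 3, -20] (depth 8)
After 'push 17': stack = [18, 18, 7, 7, 18, -6, 3, -20, 17] (depth 9)
After 'push 6': stack = [18, 18, 7, 7, 18, -6, 3, -20, 17, 6] (depth 10)

Answer: 10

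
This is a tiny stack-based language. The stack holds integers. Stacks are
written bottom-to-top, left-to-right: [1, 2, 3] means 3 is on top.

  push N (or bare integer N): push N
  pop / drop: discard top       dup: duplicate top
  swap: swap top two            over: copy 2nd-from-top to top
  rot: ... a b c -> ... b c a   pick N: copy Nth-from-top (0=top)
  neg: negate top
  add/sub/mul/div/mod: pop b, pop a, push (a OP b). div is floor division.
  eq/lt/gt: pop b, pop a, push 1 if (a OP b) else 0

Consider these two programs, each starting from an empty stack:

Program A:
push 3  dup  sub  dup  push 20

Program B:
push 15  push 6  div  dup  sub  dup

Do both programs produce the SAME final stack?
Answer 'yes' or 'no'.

Program A trace:
  After 'push 3': [3]
  After 'dup': [3, 3]
  After 'sub': [0]
  After 'dup': [0, 0]
  After 'push 20': [0, 0, 20]
Program A final stack: [0, 0, 20]

Program B trace:
  After 'push 15': [15]
  After 'push 6': [15, 6]
  After 'div': [2]
  After 'dup': [2, 2]
  After 'sub': [0]
  After 'dup': [0, 0]
Program B final stack: [0, 0]
Same: no

Answer: no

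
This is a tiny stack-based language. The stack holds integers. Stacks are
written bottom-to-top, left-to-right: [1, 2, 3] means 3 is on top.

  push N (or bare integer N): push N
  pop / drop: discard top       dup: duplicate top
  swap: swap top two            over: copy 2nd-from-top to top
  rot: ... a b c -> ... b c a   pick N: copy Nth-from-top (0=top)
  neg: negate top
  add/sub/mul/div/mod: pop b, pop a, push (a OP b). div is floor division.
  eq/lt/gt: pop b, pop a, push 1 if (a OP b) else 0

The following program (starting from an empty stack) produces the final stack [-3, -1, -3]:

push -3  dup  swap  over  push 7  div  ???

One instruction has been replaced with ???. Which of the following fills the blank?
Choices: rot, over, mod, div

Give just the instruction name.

Answer: rot

Derivation:
Stack before ???: [-3, -3, -1]
Stack after ???:  [-3, -1, -3]
Checking each choice:
  rot: MATCH
  over: produces [-3, -3, -1, -3]
  mod: produces [-3, 0]
  div: produces [-3, 3]


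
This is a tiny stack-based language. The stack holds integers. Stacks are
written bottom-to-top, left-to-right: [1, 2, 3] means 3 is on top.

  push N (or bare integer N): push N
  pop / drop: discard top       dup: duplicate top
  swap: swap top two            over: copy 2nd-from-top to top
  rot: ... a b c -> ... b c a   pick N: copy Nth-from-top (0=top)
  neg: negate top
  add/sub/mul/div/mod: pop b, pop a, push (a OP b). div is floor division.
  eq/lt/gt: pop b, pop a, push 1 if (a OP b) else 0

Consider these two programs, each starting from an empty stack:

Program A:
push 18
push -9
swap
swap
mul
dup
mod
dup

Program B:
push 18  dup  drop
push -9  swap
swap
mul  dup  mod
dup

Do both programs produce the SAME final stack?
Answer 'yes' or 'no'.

Program A trace:
  After 'push 18': [18]
  After 'push -9': [18, -9]
  After 'swap': [-9, 18]
  After 'swap': [18, -9]
  After 'mul': [-162]
  After 'dup': [-162, -162]
  After 'mod': [0]
  After 'dup': [0, 0]
Program A final stack: [0, 0]

Program B trace:
  After 'push 18': [18]
  After 'dup': [18, 18]
  After 'drop': [18]
  After 'push -9': [18, -9]
  After 'swap': [-9, 18]
  After 'swap': [18, -9]
  After 'mul': [-162]
  After 'dup': [-162, -162]
  After 'mod': [0]
  After 'dup': [0, 0]
Program B final stack: [0, 0]
Same: yes

Answer: yes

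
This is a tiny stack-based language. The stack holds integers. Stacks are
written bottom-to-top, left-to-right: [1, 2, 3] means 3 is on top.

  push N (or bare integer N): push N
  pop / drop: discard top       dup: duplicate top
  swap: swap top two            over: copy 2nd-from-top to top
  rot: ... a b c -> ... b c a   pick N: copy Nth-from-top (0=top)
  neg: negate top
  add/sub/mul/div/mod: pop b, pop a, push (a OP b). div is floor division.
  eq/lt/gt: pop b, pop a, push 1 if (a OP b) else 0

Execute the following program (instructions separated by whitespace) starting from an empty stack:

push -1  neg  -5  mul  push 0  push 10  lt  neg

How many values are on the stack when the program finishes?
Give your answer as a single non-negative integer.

Answer: 2

Derivation:
After 'push -1': stack = [-1] (depth 1)
After 'neg': stack = [1] (depth 1)
After 'push -5': stack = [1, -5] (depth 2)
After 'mul': stack = [-5] (depth 1)
After 'push 0': stack = [-5, 0] (depth 2)
After 'push 10': stack = [-5, 0, 10] (depth 3)
After 'lt': stack = [-5, 1] (depth 2)
After 'neg': stack = [-5, -1] (depth 2)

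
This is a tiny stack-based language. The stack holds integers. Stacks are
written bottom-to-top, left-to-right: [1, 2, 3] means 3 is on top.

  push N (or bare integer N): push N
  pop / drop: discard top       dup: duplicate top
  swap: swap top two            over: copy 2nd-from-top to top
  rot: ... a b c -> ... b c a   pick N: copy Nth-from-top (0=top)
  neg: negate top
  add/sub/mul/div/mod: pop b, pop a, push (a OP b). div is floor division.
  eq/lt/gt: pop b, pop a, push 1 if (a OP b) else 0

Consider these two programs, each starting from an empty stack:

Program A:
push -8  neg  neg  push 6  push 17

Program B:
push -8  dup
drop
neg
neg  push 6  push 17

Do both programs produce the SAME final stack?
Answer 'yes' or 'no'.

Program A trace:
  After 'push -8': [-8]
  After 'neg': [8]
  After 'neg': [-8]
  After 'push 6': [-8, 6]
  After 'push 17': [-8, 6, 17]
Program A final stack: [-8, 6, 17]

Program B trace:
  After 'push -8': [-8]
  After 'dup': [-8, -8]
  After 'drop': [-8]
  After 'neg': [8]
  After 'neg': [-8]
  After 'push 6': [-8, 6]
  After 'push 17': [-8, 6, 17]
Program B final stack: [-8, 6, 17]
Same: yes

Answer: yes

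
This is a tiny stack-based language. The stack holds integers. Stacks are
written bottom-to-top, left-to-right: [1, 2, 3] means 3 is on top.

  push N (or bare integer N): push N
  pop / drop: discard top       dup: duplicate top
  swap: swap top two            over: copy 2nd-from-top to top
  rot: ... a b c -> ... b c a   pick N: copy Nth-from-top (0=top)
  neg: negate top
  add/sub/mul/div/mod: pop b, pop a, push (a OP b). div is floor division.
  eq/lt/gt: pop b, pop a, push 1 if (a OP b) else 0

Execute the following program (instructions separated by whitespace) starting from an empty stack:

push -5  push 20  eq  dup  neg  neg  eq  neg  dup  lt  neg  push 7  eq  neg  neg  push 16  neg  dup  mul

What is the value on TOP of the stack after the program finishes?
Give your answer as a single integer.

Answer: 256

Derivation:
After 'push -5': [-5]
After 'push 20': [-5, 20]
After 'eq': [0]
After 'dup': [0, 0]
After 'neg': [0, 0]
After 'neg': [0, 0]
After 'eq': [1]
After 'neg': [-1]
After 'dup': [-1, -1]
After 'lt': [0]
After 'neg': [0]
After 'push 7': [0, 7]
After 'eq': [0]
After 'neg': [0]
After 'neg': [0]
After 'push 16': [0, 16]
After 'neg': [0, -16]
After 'dup': [0, -16, -16]
After 'mul': [0, 256]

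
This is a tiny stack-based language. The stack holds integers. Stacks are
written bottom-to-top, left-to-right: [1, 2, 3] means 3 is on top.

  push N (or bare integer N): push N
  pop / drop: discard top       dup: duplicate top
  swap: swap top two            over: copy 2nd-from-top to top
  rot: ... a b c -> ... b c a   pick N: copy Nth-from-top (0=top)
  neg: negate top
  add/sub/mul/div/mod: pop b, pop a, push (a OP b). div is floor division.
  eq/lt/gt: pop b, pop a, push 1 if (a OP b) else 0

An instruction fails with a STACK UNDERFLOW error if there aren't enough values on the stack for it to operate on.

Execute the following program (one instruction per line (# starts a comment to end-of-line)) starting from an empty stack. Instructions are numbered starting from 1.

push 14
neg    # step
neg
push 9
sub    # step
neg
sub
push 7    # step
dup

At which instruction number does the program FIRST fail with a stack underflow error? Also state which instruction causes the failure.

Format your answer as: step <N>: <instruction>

Answer: step 7: sub

Derivation:
Step 1 ('push 14'): stack = [14], depth = 1
Step 2 ('neg'): stack = [-14], depth = 1
Step 3 ('neg'): stack = [14], depth = 1
Step 4 ('push 9'): stack = [14, 9], depth = 2
Step 5 ('sub'): stack = [5], depth = 1
Step 6 ('neg'): stack = [-5], depth = 1
Step 7 ('sub'): needs 2 value(s) but depth is 1 — STACK UNDERFLOW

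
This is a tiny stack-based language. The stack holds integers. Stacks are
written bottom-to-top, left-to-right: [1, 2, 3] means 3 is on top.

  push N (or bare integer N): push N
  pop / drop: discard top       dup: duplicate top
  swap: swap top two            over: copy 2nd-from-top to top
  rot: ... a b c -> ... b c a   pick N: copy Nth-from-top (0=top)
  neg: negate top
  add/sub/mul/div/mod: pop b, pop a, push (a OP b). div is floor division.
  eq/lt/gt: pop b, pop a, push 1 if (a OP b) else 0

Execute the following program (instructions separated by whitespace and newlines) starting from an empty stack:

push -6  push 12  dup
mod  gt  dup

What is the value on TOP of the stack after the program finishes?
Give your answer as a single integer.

Answer: 0

Derivation:
After 'push -6': [-6]
After 'push 12': [-6, 12]
After 'dup': [-6, 12, 12]
After 'mod': [-6, 0]
After 'gt': [0]
After 'dup': [0, 0]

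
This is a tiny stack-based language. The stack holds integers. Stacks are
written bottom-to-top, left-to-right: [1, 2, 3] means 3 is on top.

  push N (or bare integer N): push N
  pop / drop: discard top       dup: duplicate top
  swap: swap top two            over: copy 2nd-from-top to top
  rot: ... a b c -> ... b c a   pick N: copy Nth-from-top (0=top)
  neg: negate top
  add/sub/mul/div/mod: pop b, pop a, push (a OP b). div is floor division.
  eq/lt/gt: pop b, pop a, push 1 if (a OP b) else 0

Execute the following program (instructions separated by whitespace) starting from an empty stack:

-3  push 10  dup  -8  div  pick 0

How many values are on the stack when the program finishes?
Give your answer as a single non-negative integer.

Answer: 4

Derivation:
After 'push -3': stack = [-3] (depth 1)
After 'push 10': stack = [-3, 10] (depth 2)
After 'dup': stack = [-3, 10, 10] (depth 3)
After 'push -8': stack = [-3, 10, 10, -8] (depth 4)
After 'div': stack = [-3, 10, -2] (depth 3)
After 'pick 0': stack = [-3, 10, -2, -2] (depth 4)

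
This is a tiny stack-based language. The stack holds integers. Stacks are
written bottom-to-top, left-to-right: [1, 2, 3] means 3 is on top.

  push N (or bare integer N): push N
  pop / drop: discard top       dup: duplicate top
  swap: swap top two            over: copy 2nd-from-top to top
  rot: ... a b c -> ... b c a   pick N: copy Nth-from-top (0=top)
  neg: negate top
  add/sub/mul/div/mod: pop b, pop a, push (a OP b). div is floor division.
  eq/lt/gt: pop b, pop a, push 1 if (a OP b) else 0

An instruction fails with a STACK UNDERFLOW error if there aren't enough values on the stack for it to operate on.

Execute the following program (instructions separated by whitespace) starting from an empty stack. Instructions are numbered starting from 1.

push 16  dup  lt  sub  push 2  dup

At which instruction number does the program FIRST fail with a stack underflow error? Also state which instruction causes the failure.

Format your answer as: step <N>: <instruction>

Step 1 ('push 16'): stack = [16], depth = 1
Step 2 ('dup'): stack = [16, 16], depth = 2
Step 3 ('lt'): stack = [0], depth = 1
Step 4 ('sub'): needs 2 value(s) but depth is 1 — STACK UNDERFLOW

Answer: step 4: sub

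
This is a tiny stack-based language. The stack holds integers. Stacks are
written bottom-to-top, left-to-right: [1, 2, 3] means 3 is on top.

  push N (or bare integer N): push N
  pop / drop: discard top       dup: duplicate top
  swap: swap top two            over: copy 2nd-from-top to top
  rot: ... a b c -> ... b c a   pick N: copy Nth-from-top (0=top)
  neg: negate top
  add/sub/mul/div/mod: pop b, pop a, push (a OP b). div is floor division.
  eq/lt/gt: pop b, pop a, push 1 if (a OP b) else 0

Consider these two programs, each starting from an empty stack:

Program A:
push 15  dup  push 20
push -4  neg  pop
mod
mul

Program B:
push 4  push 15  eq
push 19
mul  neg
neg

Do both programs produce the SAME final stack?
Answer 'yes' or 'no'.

Answer: no

Derivation:
Program A trace:
  After 'push 15': [15]
  After 'dup': [15, 15]
  After 'push 20': [15, 15, 20]
  After 'push -4': [15, 15, 20, -4]
  After 'neg': [15, 15, 20, 4]
  After 'pop': [15, 15, 20]
  After 'mod': [15, 15]
  After 'mul': [225]
Program A final stack: [225]

Program B trace:
  After 'push 4': [4]
  After 'push 15': [4, 15]
  After 'eq': [0]
  After 'push 19': [0, 19]
  After 'mul': [0]
  After 'neg': [0]
  After 'neg': [0]
Program B final stack: [0]
Same: no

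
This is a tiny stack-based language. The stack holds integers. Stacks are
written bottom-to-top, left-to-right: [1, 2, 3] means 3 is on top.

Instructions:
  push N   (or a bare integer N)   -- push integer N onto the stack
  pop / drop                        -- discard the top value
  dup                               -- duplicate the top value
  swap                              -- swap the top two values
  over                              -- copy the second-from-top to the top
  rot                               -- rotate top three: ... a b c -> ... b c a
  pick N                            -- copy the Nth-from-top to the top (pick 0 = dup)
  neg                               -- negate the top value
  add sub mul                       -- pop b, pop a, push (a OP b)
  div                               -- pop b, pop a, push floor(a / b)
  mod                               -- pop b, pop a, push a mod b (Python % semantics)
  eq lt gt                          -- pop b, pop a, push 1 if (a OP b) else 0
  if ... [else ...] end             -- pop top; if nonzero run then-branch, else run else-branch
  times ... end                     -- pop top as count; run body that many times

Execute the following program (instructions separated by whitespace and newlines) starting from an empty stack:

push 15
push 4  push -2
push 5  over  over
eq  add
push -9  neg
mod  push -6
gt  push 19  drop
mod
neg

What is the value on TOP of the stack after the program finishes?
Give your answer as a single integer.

After 'push 15': [15]
After 'push 4': [15, 4]
After 'push -2': [15, 4, -2]
After 'push 5': [15, 4, -2, 5]
After 'over': [15, 4, -2, 5, -2]
After 'over': [15, 4, -2, 5, -2, 5]
After 'eq': [15, 4, -2, 5, 0]
After 'add': [15, 4, -2, 5]
After 'push -9': [15, 4, -2, 5, -9]
After 'neg': [15, 4, -2, 5, 9]
After 'mod': [15, 4, -2, 5]
After 'push -6': [15, 4, -2, 5, -6]
After 'gt': [15, 4, -2, 1]
After 'push 19': [15, 4, -2, 1, 19]
After 'drop': [15, 4, -2, 1]
After 'mod': [15, 4, 0]
After 'neg': [15, 4, 0]

Answer: 0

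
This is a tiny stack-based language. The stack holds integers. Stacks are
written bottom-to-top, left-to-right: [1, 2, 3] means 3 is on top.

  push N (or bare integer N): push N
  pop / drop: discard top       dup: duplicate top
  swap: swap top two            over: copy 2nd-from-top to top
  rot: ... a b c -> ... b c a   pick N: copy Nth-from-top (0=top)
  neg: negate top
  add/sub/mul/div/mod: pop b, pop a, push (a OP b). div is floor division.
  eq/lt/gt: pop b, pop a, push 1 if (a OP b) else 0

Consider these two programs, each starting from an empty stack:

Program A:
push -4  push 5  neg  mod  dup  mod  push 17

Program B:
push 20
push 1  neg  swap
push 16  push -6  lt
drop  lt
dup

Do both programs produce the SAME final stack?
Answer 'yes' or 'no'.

Answer: no

Derivation:
Program A trace:
  After 'push -4': [-4]
  After 'push 5': [-4, 5]
  After 'neg': [-4, -5]
  After 'mod': [-4]
  After 'dup': [-4, -4]
  After 'mod': [0]
  After 'push 17': [0, 17]
Program A final stack: [0, 17]

Program B trace:
  After 'push 20': [20]
  After 'push 1': [20, 1]
  After 'neg': [20, -1]
  After 'swap': [-1, 20]
  After 'push 16': [-1, 20, 16]
  After 'push -6': [-1, 20, 16, -6]
  After 'lt': [-1, 20, 0]
  After 'drop': [-1, 20]
  After 'lt': [1]
  After 'dup': [1, 1]
Program B final stack: [1, 1]
Same: no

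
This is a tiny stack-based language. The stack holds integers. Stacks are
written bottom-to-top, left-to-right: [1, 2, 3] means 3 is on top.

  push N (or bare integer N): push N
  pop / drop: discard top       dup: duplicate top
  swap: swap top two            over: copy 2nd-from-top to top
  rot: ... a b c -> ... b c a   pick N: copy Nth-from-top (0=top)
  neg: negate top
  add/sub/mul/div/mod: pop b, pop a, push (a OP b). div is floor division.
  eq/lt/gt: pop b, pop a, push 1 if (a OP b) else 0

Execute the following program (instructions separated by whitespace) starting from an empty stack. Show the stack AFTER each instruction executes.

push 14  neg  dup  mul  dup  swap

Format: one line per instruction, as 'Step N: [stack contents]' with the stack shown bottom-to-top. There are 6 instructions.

Step 1: [14]
Step 2: [-14]
Step 3: [-14, -14]
Step 4: [196]
Step 5: [196, 196]
Step 6: [196, 196]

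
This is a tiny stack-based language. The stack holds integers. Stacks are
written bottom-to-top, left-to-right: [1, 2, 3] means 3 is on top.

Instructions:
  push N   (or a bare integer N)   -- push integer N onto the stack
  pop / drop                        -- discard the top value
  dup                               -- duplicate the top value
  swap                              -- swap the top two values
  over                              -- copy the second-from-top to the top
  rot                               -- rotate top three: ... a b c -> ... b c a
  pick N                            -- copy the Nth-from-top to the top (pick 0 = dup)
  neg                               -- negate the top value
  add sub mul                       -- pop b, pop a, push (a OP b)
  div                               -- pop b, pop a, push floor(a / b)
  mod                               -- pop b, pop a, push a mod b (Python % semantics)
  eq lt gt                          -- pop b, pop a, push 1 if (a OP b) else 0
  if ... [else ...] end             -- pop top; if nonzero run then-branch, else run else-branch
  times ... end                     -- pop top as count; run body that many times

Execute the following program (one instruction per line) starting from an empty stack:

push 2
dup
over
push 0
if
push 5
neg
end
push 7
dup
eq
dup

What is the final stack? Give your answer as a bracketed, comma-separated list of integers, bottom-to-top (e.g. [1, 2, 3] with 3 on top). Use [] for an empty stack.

After 'push 2': [2]
After 'dup': [2, 2]
After 'over': [2, 2, 2]
After 'push 0': [2, 2, 2, 0]
After 'if': [2, 2, 2]
After 'push 7': [2, 2, 2, 7]
After 'dup': [2, 2, 2, 7, 7]
After 'eq': [2, 2, 2, 1]
After 'dup': [2, 2, 2, 1, 1]

Answer: [2, 2, 2, 1, 1]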